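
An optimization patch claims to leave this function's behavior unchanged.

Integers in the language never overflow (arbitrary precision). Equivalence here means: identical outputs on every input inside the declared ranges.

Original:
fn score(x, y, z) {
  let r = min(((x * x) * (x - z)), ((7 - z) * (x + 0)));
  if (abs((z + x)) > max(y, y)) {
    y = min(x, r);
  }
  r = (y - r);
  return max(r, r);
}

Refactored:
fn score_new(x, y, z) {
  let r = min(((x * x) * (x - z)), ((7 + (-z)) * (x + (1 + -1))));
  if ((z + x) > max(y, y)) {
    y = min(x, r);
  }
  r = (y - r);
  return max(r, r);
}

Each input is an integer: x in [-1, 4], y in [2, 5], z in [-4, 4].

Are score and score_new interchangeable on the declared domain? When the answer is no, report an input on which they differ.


Run the pair on x=-1, y=2, z=-4.
score: r = -11; (abs((z + x)) > max(y, y)) -> true; y = -11; r = 0; return 0
score_new: r = -11; ((z + x) > max(y, y)) -> false; r = 13; return 13
0 against 13: the behavior changed.
verdict: not equivalent; witness: x=-1, y=2, z=-4


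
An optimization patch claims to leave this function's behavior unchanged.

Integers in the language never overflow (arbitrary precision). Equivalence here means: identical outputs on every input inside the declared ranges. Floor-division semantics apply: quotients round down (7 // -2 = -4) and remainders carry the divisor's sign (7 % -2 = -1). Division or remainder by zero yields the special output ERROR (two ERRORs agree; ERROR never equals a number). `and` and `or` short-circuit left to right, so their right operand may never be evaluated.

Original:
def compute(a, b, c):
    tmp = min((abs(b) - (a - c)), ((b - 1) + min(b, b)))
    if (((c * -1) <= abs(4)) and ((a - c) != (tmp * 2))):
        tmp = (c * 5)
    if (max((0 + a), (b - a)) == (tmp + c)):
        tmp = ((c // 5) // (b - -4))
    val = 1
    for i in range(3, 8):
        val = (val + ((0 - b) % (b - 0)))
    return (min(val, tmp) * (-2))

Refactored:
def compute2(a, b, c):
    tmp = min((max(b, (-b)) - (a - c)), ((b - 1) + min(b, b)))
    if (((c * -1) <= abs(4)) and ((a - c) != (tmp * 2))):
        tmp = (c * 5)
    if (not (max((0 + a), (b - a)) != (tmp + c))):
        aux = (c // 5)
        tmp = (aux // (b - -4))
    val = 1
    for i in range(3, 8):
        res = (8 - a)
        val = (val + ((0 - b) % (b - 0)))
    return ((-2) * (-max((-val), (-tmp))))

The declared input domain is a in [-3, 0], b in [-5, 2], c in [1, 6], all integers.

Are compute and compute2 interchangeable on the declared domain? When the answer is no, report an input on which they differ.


Reading the diff, among the changes: local variable names differ, statement counts differ, comparison usage differs, min/max/abs usage differs, arithmetic usage differs, boolean connective usage differs, constant usage differs.
Tracing a=-1, b=-5, c=2: compute: tmp=-11, then (((c * -1) <= abs(4)) and ((a - c) != (tmp * 2))) is true, then tmp=10, then (max((0 + a), (b - a)) == (tmp + c)) is false, then val=1, then (i=3), then val=1, then (i=4), then val=1, then (i=5), then val=1, then (i=6), then val=1, then (i=7), then val=1, then returns -2 | compute2: tmp=-11, then (((c * -1) <= abs(4)) and ((a - c) != (tmp * 2))) is true, then tmp=10, then (not (max((0 + a), (b - a)) != (tmp + c))) is false, then val=1, then (i=3), then res=9, then val=1, then (i=4), then res=9, then val=1, then (i=5), then res=9, then val=1, then (i=6), then res=9, then val=1, then (i=7), then res=9, then val=1, then returns -2 — matching result -2.
Checked all 192 inputs in the declared domain: the outputs agree on every one.
verdict: equivalent


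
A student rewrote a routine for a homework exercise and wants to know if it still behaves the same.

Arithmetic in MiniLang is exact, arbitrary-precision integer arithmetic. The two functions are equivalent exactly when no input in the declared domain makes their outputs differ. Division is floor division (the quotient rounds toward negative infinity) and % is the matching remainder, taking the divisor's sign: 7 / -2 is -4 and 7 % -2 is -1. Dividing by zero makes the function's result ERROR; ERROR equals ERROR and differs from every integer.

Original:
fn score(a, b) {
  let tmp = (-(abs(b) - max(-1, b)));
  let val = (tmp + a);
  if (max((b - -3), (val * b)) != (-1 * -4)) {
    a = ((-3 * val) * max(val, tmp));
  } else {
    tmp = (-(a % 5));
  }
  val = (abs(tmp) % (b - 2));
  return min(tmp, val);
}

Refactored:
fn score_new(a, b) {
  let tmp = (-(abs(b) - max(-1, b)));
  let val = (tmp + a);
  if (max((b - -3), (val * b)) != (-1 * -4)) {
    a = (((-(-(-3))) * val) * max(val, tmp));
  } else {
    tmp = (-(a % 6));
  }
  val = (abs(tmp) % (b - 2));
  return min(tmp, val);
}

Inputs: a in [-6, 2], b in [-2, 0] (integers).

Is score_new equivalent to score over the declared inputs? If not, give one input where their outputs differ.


Not equivalent: a=-2, b=-1 separates them (-3 vs -4).
score: tmp=-2, then val=-4, then (max((b - -3), (val * b)) != (-1 * -4)) is false, then tmp=-3, then val=0, then returns -3
score_new: tmp=-2, then val=-4, then (max((b - -3), (val * b)) != (-1 * -4)) is false, then tmp=-4, then val=-2, then returns -4
verdict: not equivalent; witness: a=-2, b=-1


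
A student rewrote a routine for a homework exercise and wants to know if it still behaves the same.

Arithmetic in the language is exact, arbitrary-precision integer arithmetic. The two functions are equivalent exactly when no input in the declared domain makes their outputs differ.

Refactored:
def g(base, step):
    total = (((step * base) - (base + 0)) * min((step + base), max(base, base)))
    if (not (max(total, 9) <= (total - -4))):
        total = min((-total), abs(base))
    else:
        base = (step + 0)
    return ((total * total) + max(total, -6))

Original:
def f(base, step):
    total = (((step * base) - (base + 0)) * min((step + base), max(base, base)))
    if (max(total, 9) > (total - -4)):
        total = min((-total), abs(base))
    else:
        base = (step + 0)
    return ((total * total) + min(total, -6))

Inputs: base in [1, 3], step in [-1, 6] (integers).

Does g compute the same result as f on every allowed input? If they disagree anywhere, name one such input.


The rewrite breaks on base=1, step=-1, where the results are -6 and 0.
f: total=0, then (max(total, 9) > (total - -4)) is true, then total=0, then returns -6
g: total=0, then (not (max(total, 9) <= (total - -4))) is true, then total=0, then returns 0
verdict: not equivalent; witness: base=1, step=-1


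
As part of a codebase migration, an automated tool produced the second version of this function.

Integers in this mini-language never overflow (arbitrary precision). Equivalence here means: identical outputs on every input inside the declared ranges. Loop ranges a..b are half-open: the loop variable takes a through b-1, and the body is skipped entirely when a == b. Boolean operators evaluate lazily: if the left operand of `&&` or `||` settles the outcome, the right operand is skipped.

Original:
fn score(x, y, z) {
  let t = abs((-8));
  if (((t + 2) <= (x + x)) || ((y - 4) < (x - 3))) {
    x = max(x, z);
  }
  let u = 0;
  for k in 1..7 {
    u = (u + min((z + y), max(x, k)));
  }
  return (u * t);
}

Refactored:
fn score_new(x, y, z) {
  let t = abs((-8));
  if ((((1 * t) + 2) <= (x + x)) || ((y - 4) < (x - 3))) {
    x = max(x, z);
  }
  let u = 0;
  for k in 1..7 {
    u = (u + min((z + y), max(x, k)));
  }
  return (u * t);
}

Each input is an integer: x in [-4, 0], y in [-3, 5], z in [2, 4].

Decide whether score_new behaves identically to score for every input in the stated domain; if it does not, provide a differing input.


This is a faithful refactor — arithmetic usage differs, constant usage differs, but the computed results match everywhere.
Spot check at x=0, y=-2, z=2 — score: t := 8 | (((t + 2) <= (x + x)) || ((y - 4) < (x - 3))): true | x := 2 | u := 0 | iter k=1: | u := 0 | iter k=2: | u := 0 | iter k=3: | u := 0 | iter k=4: | u := 0 | iter k=5: | u := 0 | iter k=6: | u := 0 | result 0. score_new: t := 8 | ((((1 * t) + 2) <= (x + x)) || ((y - 4) < (x - 3))): true | x := 2 | u := 0 | iter k=1: | u := 0 | iter k=2: | u := 0 | iter k=3: | u := 0 | iter k=4: | u := 0 | iter k=5: | u := 0 | iter k=6: | u := 0 | result 0. Both give 0.
Checked all 135 inputs in the declared domain: the outputs agree on every one.
verdict: equivalent


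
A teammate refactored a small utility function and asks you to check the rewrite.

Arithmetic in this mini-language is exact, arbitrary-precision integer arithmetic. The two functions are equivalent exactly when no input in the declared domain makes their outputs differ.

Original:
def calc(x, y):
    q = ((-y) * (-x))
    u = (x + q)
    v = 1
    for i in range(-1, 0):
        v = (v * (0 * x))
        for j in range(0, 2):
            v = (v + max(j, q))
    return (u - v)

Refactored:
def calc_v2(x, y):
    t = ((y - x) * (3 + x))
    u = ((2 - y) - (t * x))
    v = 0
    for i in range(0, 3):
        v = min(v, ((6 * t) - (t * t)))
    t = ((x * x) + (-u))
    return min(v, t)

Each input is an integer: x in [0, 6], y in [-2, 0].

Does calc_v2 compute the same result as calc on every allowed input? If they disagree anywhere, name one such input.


x=0, y=-2 yields -1 from calc but -72 from calc_v2.
verdict: not equivalent; witness: x=0, y=-2


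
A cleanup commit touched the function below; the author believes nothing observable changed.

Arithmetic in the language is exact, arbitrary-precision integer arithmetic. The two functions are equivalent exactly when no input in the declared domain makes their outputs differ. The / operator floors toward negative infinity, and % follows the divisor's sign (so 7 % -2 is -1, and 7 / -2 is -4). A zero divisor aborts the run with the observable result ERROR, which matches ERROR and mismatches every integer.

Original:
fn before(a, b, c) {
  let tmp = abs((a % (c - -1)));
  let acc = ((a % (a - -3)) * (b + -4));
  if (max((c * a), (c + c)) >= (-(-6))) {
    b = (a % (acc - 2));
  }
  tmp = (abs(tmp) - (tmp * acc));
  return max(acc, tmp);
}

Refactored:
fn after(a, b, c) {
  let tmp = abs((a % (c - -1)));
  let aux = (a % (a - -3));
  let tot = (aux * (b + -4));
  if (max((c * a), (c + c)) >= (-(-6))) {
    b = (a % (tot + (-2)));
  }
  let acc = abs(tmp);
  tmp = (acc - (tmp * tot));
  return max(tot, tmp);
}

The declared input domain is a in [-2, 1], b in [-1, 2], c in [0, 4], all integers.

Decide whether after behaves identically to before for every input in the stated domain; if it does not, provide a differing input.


This is a faithful refactor — arithmetic usage differs; local variable names differ; statement counts differ, but the computed results match everywhere.
As a probe, take a=-1, b=-1, c=0: before runs tmp becomes 0; next acc becomes -5; next (max((c * a), (c + c)) >= (-(-6))) evaluates to false; next tmp becomes 0; next final value 0; after runs tmp becomes 0; next aux becomes 1; next tot becomes -5; next (max((c * a), (c + c)) >= (-(-6))) evaluates to false; next acc becomes 0; next tmp becomes 0; next final value 0; both end at 0.
Sweeping the whole domain (80 inputs) finds no disagreement.
verdict: equivalent


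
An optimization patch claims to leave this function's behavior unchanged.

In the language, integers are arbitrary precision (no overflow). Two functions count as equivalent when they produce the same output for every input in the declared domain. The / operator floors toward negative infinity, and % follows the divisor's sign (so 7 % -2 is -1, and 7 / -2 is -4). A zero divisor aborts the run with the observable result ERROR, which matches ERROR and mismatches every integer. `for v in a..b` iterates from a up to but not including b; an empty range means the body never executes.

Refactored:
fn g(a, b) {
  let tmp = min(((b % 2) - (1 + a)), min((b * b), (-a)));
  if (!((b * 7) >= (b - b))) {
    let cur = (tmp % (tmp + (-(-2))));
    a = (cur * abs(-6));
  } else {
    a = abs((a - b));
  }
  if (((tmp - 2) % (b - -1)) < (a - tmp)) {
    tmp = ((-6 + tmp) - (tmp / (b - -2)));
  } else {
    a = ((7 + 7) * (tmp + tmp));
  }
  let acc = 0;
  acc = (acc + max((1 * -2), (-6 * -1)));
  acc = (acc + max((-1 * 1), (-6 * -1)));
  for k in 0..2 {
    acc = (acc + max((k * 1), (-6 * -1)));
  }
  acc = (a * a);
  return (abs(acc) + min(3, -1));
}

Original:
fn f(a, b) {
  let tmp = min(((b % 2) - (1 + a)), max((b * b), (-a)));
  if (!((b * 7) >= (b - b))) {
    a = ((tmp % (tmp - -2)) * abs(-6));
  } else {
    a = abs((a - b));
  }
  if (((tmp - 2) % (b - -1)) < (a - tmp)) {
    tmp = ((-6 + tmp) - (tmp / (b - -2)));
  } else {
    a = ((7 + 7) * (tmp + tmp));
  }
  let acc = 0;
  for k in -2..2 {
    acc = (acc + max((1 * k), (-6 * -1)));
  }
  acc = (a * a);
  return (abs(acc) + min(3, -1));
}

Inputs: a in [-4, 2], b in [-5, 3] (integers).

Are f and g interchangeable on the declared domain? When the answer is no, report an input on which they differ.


These are not equivalent — on a=-3, b=1 the outputs split (7055 vs 15).
f: tmp=3, then (!((b * 7) >= (b - b))) is false, then a=4, then (((tmp - 2) % (b - -1)) < (a - tmp)) is false, then a=84, then acc=0, then (k=-2), then acc=6, then (k=-1), then acc=12, then (k=0), then acc=18, then (k=1), then acc=24, then acc=7056, then returns 7055
g: tmp=1, then (!((b * 7) >= (b - b))) is false, then a=4, then (((tmp - 2) % (b - -1)) < (a - tmp)) is true, then tmp=-5, then acc=0, then acc=6, then acc=12, then (k=0), then acc=18, then (k=1), then acc=24, then acc=16, then returns 15
verdict: not equivalent; witness: a=-3, b=1


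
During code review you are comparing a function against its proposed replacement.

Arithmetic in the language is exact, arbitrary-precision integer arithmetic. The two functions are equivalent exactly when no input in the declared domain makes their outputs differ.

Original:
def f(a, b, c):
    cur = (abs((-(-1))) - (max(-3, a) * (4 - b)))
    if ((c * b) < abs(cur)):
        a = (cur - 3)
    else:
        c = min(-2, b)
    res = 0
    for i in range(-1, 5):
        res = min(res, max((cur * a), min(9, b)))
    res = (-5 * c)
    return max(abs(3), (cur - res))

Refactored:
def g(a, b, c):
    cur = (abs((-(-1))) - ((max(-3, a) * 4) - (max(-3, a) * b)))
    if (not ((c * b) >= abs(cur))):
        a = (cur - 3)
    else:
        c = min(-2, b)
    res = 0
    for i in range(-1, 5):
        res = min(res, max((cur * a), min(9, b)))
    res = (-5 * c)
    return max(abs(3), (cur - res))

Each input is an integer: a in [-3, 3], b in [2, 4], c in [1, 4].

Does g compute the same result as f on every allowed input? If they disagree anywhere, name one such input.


This is a faithful refactor — comparison usage differs; arithmetic usage differs; constant usage differs; min/max/abs usage differs; boolean connective usage differs, but the computed results match everywhere.
Spot check at a=0, b=4, c=3 — f: cur becomes 1; next ((c * b) < abs(cur)) evaluates to false; next c becomes -2; next res becomes 0; next at i=-1:; next res becomes 0; next at i=0:; next res becomes 0; next at i=1:; next res becomes 0; next at i=2:; next res becomes 0; next at i=3:; next res becomes 0; next at i=4:; next res becomes 0; next res becomes 10; next final value 3. g: cur becomes 1; next (not ((c * b) >= abs(cur))) evaluates to false; next c becomes -2; next res becomes 0; next at i=-1:; next res becomes 0; next at i=0:; next res becomes 0; next at i=1:; next res becomes 0; next at i=2:; next res becomes 0; next at i=3:; next res becomes 0; next at i=4:; next res becomes 0; next res becomes 10; next final value 3. Both give 3.
An exhaustive pass over the 84 declared inputs shows identical outputs.
verdict: equivalent


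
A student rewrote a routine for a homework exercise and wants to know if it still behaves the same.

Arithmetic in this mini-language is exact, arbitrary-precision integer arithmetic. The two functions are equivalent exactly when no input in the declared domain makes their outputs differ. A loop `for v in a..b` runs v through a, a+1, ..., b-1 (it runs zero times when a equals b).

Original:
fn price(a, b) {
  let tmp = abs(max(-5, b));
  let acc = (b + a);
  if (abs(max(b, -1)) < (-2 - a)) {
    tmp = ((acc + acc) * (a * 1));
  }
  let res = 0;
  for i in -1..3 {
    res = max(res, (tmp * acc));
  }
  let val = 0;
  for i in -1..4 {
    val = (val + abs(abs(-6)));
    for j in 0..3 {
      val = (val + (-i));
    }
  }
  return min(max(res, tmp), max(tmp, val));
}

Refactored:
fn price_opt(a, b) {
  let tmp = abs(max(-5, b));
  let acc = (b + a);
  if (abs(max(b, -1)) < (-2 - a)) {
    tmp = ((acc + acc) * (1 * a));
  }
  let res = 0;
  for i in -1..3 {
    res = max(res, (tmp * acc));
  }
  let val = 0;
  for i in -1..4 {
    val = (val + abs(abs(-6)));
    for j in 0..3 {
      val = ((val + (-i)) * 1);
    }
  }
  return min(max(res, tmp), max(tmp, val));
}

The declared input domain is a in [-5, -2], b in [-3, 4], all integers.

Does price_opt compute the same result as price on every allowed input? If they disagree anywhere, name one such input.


The two versions differ — the changes include arithmetic usage differs, constant usage differs.
Spot check at a=-4, b=-3 — price: tmp=3, then acc=-7, then (abs(max(b, -1)) < (-2 - a)) is true, then tmp=56, then res=0, then (i=-1), then res=0, then (i=0), then res=0, then (i=1), then res=0, then (i=2), then res=0, then val=0, then (i=-1), then val=6, then (j=0), then val=7, then (j=1), then val=8, then (j=2), then val=9, then (i=0), then val=15, then (j=0), then val=15, then (j=1), then val=15, then (j=2), then val=15, then (i=1), then val=21, then (j=0), then val=20, then (j=1), then val=19, then (j=2), then val=18, then (i=2), then val=24, then (j=0), then val=22, then (j=1), then val=20, then (j=2), then val=18, then (i=3), then val=24, then (j=0), then val=21, then (j=1), then val=18, then (j=2), then val=15, then returns 56. price_opt: tmp=3, then acc=-7, then (abs(max(b, -1)) < (-2 - a)) is true, then tmp=56, then res=0, then (i=-1), then res=0, then (i=0), then res=0, then (i=1), then res=0, then (i=2), then res=0, then val=0, then (i=-1), then val=6, then (j=0), then val=7, then (j=1), then val=8, then (j=2), then val=9, then (i=0), then val=15, then (j=0), then val=15, then (j=1), then val=15, then (j=2), then val=15, then (i=1), then val=21, then (j=0), then val=20, then (j=1), then val=19, then (j=2), then val=18, then (i=2), then val=24, then (j=0), then val=22, then (j=1), then val=20, then (j=2), then val=18, then (i=3), then val=24, then (j=0), then val=21, then (j=1), then val=18, then (j=2), then val=15, then returns 56. Both give 56.
Across all 32 domain points the two functions coincide.
verdict: equivalent


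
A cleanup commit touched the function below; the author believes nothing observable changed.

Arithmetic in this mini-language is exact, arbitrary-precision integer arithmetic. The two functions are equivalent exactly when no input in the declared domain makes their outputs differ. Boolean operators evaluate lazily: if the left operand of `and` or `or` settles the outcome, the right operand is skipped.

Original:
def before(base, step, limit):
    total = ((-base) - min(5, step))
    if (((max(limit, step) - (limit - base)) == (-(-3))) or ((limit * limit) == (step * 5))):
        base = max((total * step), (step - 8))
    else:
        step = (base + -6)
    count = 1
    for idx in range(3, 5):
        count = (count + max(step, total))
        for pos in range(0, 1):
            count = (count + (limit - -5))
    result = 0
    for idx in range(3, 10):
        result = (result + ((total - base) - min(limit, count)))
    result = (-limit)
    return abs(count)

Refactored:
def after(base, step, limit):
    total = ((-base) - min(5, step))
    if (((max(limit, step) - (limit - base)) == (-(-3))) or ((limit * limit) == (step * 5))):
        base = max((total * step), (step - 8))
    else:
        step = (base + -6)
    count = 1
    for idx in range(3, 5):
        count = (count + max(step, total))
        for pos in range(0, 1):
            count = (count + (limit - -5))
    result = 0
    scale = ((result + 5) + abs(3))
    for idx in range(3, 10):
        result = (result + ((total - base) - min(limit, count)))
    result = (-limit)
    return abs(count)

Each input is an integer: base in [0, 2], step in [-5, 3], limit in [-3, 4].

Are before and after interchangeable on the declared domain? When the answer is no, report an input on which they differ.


The two are interchangeable: local variable names differ; also statement counts differ; also constant usage differs; also arithmetic usage differs; also min/max/abs usage differs, and every declared input agrees.
Spot check at base=2, step=0, limit=3 — before: total := -2 | (((max(limit, step) - (limit - base)) == (-(-3))) or ((limit * limit) == (step * 5))): false | step := -4 | count := 1 | iter idx=3: | count := -1 | iter pos=0: | count := 7 | iter idx=4: | count := 5 | iter pos=0: | count := 13 | result := 0 | iter idx=3: | result := -7 | iter idx=4: | result := -14 | iter idx=5: | result := -21 | iter idx=6: | result := -28 | iter idx=7: | result := -35 | iter idx=8: | result := -42 | iter idx=9: | result := -49 | result := -3 | result 13. after: total := -2 | (((max(limit, step) - (limit - base)) == (-(-3))) or ((limit * limit) == (step * 5))): false | step := -4 | count := 1 | iter idx=3: | count := -1 | iter pos=0: | count := 7 | iter idx=4: | count := 5 | iter pos=0: | count := 13 | result := 0 | scale := 8 | iter idx=3: | result := -7 | iter idx=4: | result := -14 | iter idx=5: | result := -21 | iter idx=6: | result := -28 | iter idx=7: | result := -35 | iter idx=8: | result := -42 | iter idx=9: | result := -49 | result := -3 | result 13. Both give 13.
An exhaustive pass over the 216 declared inputs shows identical outputs.
verdict: equivalent


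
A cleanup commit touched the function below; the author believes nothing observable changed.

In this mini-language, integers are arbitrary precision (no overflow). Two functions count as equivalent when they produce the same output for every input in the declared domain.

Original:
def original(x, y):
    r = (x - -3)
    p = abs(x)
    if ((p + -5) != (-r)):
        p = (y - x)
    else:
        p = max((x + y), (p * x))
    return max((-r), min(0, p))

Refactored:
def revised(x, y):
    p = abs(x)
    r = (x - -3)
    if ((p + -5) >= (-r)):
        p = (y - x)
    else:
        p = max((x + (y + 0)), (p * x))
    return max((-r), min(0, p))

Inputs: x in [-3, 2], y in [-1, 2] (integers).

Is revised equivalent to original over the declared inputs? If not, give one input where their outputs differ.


Take x=-2, y=-1.
original: r = 1; p = 2; ((p + -5) != (-r)) -> true; p = 1; return 0
revised: p = 2; r = 1; ((p + -5) >= (-r)) -> false; p = -3; return -1
0 != -1, so the rewrite changes behavior.
verdict: not equivalent; witness: x=-2, y=-1


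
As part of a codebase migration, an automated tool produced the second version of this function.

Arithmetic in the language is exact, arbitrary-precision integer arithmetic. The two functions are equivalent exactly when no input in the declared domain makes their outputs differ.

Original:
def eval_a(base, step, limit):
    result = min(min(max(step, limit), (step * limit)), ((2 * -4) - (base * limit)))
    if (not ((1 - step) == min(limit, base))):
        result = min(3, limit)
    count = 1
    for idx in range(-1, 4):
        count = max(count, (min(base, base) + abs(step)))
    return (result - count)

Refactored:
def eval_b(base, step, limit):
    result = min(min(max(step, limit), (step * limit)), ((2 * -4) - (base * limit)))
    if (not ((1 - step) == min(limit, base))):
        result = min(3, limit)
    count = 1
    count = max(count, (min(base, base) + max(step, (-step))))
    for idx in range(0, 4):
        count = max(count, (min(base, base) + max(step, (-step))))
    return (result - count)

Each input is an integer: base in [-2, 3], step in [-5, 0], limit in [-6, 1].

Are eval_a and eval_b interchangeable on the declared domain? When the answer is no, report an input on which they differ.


Side by side, the visible changes include: statement counts differ; and loop structure differs; and min/max/abs usage differs; and arithmetic usage differs.
Tracing base=1, step=-5, limit=-2: eval_a: result=-6, then (not ((1 - step) == min(limit, base))) is true, then result=-2, then count=1, then (idx=-1), then count=6, then (idx=0), then count=6, then (idx=1), then count=6, then (idx=2), then count=6, then (idx=3), then count=6, then returns -8 | eval_b: result=-6, then (not ((1 - step) == min(limit, base))) is true, then result=-2, then count=1, then count=6, then (idx=0), then count=6, then (idx=1), then count=6, then (idx=2), then count=6, then (idx=3), then count=6, then returns -8 — matching result -8.
An exhaustive pass over the 288 declared inputs shows identical outputs.
verdict: equivalent


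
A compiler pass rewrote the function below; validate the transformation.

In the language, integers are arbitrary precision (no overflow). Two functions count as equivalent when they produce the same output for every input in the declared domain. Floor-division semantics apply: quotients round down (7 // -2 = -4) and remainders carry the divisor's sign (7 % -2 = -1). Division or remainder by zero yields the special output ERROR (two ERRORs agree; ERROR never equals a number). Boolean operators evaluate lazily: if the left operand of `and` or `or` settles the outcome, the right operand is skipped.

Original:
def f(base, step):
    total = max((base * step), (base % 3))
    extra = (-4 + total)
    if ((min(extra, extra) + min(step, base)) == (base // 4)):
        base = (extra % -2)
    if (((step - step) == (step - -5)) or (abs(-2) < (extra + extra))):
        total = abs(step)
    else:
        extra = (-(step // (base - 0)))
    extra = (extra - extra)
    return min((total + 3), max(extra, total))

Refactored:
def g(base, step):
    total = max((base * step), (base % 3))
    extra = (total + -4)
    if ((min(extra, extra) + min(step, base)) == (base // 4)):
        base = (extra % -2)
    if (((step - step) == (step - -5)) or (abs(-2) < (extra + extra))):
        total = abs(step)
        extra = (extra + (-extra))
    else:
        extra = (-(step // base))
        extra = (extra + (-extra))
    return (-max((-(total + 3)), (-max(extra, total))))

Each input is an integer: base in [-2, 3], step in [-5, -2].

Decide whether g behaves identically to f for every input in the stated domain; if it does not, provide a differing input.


This is a faithful refactor — statement counts differ; constant usage differs; min/max/abs usage differs; arithmetic usage differs, but the computed results match everywhere.
Spot check at base=3, step=-5 — f: total := 0 | extra := -4 | ((min(extra, extra) + min(step, base)) == (base // 4)): false | (((step - step) == (step - -5)) or (abs(-2) < (extra + extra))): true | total := 5 | extra := 0 | result 5. g: total := 0 | extra := -4 | ((min(extra, extra) + min(step, base)) == (base // 4)): false | (((step - step) == (step - -5)) or (abs(-2) < (extra + extra))): true | total := 5 | extra := 0 | result 5. Both give 5.
An exhaustive pass over the 24 declared inputs shows identical outputs.
verdict: equivalent


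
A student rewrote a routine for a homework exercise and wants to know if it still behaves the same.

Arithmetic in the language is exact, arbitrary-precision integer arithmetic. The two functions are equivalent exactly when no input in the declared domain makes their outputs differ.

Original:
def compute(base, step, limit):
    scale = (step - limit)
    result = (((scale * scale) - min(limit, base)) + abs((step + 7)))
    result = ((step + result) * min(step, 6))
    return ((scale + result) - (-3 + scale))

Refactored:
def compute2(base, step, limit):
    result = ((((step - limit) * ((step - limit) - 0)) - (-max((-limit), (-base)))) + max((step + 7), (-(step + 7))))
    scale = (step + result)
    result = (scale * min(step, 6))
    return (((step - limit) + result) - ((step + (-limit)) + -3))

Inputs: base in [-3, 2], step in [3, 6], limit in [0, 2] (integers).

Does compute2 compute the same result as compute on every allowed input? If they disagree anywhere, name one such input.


Behavior is preserved: although arithmetic usage differs; min/max/abs usage differs; constant usage differs, the outputs never diverge.
As a probe, take base=-1, step=3, limit=2: compute runs scale = 1; result = 12; result = 45; return 48; compute2 runs result = 12; scale = 15; result = 45; return 48; both end at 48.
Sweeping the whole domain (72 inputs) finds no disagreement.
verdict: equivalent


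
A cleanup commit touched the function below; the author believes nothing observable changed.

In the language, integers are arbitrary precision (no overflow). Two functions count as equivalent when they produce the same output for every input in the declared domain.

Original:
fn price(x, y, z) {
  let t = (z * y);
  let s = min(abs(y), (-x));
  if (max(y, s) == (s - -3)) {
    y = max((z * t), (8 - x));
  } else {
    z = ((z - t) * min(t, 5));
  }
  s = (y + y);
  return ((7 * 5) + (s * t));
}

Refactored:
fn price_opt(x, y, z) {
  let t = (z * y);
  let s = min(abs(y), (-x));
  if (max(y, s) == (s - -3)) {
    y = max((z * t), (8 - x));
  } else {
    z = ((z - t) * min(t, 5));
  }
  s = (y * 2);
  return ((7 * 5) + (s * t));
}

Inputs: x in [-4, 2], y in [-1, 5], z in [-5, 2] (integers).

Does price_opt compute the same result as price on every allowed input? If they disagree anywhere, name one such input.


Changes here: constant usage differs, and arithmetic usage differs; the full 392-point sweep finds no disagreement.
verdict: equivalent


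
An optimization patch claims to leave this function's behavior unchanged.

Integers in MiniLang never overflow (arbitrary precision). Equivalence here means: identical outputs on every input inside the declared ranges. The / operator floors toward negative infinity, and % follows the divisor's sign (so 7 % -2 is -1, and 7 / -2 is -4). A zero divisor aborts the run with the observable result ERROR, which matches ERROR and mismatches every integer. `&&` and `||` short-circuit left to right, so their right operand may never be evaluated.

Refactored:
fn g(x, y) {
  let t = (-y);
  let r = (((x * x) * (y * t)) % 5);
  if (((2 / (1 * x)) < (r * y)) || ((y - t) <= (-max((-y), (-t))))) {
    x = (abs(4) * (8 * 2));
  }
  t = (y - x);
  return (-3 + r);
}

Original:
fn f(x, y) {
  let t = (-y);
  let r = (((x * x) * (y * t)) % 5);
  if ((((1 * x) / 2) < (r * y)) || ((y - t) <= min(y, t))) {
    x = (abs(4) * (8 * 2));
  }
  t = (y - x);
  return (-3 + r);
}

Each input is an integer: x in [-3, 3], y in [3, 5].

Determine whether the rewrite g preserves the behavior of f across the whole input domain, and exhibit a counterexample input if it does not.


Not equivalent: x=0, y=3 separates them (-3 vs ERROR).
f: t=-3, then r=0, then ((((1 * x) / 2) < (r * y)) || ((y - t) <= min(y, t))) is false, then t=3, then returns -3
g: t=-3, then r=0, then a zero divisor aborts: ERROR
verdict: not equivalent; witness: x=0, y=3


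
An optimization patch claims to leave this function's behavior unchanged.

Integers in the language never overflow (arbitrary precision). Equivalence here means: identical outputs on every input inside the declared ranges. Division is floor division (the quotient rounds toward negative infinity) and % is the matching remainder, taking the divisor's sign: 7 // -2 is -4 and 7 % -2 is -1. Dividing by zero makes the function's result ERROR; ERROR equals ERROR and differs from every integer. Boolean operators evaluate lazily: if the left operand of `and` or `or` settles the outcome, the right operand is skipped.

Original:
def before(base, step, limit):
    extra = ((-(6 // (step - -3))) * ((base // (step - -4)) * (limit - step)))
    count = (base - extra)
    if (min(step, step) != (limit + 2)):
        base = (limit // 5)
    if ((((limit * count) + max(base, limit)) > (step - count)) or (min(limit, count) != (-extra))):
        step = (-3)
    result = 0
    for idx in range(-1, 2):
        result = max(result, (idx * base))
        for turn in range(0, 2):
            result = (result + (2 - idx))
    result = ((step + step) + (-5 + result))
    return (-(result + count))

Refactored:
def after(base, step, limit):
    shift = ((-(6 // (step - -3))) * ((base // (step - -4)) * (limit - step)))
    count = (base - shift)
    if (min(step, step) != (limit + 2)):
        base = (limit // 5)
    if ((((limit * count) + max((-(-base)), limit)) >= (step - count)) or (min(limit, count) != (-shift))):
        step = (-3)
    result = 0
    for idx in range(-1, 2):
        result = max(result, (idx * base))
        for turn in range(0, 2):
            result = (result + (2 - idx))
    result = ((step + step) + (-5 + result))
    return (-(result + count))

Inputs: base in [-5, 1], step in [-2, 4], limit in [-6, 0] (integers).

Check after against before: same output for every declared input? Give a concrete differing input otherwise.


Input base=0, step=0, limit=0: -7 from before versus -1 from after.
verdict: not equivalent; witness: base=0, step=0, limit=0


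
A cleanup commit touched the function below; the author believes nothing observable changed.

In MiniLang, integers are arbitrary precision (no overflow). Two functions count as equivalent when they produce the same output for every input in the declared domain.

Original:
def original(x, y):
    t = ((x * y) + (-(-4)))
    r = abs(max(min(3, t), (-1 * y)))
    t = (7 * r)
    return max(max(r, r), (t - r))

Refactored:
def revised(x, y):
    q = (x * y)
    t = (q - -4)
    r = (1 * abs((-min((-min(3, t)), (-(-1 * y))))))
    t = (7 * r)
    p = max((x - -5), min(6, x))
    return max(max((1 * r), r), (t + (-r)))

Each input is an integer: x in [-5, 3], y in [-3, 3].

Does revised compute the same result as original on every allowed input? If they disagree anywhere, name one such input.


Although constant usage differs, and min/max/abs usage differs, and arithmetic usage differs, and local variable names differ, and statement counts differ, 63/63 inputs agree.
verdict: equivalent


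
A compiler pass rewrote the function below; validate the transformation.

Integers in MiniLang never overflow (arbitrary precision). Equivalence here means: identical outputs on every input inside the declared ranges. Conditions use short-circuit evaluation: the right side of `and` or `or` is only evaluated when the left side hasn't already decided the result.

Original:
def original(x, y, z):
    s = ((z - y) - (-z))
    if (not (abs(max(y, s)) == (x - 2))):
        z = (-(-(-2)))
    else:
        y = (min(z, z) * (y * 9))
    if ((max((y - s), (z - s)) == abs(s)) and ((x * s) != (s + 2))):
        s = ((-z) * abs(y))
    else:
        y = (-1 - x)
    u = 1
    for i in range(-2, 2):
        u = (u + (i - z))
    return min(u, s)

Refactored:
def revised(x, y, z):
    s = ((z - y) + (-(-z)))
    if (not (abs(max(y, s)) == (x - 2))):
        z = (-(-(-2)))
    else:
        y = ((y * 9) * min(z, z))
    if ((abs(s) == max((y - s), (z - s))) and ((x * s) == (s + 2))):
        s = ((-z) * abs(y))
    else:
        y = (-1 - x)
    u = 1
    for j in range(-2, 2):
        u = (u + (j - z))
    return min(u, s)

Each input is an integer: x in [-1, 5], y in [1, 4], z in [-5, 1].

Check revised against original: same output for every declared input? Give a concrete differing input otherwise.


These are not equivalent — on x=4, y=2, z=0 the outputs split (-1 vs -2).
original: s becomes -2; next (not (abs(max(y, s)) == (x - 2))) evaluates to false; next y becomes 0; next ((max((y - s), (z - s)) == abs(s)) and ((x * s) != (s + 2))) evaluates to true; next s becomes 0; next u becomes 1; next at i=-2:; next u becomes -1; next at i=-1:; next u becomes -2; next at i=0:; next u becomes -2; next at i=1:; next u becomes -1; next final value -1
revised: s becomes -2; next (not (abs(max(y, s)) == (x - 2))) evaluates to false; next y becomes 0; next ((abs(s) == max((y - s), (z - s))) and ((x * s) == (s + 2))) evaluates to false; next y becomes -5; next u becomes 1; next at j=-2:; next u becomes -1; next at j=-1:; next u becomes -2; next at j=0:; next u becomes -2; next at j=1:; next u becomes -1; next final value -2
verdict: not equivalent; witness: x=4, y=2, z=0


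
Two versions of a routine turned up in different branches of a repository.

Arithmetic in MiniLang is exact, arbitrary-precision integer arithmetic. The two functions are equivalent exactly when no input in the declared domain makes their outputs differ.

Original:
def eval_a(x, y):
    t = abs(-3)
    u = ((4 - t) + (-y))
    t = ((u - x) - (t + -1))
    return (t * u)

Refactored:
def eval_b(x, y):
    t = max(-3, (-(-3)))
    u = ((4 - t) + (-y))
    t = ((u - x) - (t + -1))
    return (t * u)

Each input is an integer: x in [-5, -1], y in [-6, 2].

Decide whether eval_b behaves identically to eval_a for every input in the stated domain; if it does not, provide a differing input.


This is a faithful refactor — min/max/abs usage differs; also constant usage differs, but the computed results match everywhere.
One worked example (x=-4, y=1) — eval_a: t := 3 | u := 0 | t := 2 | result 0; eval_b: t := 3 | u := 0 | t := 2 | result 0; agreement on 0.
Across all 45 domain points the two functions coincide.
verdict: equivalent


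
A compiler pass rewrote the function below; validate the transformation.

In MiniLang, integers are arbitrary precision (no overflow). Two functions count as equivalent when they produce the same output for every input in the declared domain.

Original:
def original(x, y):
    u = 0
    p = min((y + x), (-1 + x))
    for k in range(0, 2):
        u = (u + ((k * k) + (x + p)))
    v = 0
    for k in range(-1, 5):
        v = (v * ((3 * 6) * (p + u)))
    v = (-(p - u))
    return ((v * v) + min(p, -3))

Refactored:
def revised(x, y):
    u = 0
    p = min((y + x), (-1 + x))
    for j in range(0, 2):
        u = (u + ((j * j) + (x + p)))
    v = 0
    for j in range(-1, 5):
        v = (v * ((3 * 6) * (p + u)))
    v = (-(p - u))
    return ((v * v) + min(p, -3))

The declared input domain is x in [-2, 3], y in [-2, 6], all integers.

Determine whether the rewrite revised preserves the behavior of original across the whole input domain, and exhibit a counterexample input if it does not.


The two are interchangeable: local variable names differ, and every declared input agrees.
As a probe, take x=1, y=-1: original runs u = 0; p = 0; [k=0]; u = 1; [k=1]; u = 3; v = 0; [k=-1]; v = 0; [k=0]; v = 0; [k=1]; v = 0; [k=2]; v = 0; [k=3]; v = 0; [k=4]; v = 0; v = 3; return 6; revised runs u = 0; p = 0; [j=0]; u = 1; [j=1]; u = 3; v = 0; [j=-1]; v = 0; [j=0]; v = 0; [j=1]; v = 0; [j=2]; v = 0; [j=3]; v = 0; [j=4]; v = 0; v = 3; return 6; both end at 6.
Checked all 54 inputs in the declared domain: the outputs agree on every one.
verdict: equivalent


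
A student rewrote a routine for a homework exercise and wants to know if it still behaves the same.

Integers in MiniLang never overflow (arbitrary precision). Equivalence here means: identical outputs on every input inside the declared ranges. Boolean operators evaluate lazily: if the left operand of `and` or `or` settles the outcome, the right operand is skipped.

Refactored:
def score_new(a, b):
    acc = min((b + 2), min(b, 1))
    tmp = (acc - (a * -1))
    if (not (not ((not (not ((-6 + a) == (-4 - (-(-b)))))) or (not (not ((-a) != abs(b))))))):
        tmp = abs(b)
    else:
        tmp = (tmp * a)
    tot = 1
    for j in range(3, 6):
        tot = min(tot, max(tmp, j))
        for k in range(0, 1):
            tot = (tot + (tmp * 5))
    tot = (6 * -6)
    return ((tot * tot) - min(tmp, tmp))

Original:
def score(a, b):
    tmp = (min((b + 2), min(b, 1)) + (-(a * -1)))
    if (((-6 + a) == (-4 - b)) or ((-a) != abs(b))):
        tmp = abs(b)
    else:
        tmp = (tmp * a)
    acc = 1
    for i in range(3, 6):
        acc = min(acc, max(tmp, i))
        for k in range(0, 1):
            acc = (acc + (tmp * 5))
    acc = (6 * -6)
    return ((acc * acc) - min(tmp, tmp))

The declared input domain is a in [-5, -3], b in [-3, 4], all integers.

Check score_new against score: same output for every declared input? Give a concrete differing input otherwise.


Differences: statement counts differ, plus boolean connective usage differs, plus arithmetic usage differs, plus local variable names differ — yet all 24 inputs agree.
verdict: equivalent
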